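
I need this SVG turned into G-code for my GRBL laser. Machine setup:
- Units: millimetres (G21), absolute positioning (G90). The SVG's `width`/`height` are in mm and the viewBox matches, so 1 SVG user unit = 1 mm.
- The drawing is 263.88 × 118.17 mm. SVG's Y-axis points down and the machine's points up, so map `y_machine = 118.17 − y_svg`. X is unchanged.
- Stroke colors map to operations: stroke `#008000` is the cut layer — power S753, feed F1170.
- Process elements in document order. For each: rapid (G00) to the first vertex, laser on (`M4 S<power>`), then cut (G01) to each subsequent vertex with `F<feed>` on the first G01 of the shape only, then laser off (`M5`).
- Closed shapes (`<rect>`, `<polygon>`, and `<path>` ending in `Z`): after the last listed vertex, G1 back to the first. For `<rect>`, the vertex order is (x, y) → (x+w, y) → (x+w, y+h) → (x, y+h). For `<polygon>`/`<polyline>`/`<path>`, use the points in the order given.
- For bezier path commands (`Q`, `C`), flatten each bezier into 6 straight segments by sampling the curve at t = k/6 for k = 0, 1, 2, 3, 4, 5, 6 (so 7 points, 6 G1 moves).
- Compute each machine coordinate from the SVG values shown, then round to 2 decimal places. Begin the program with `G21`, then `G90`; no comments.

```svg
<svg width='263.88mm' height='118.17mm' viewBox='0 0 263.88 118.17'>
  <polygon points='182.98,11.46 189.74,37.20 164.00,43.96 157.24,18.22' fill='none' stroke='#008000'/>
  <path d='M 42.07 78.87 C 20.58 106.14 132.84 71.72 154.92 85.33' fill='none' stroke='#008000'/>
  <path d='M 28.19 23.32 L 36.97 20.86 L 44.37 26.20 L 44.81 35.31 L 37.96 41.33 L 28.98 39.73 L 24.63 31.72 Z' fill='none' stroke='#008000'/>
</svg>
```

G21
G90
G00 X182.98 Y106.71
M4 S753
G01 X189.74 Y80.97 F1170
G01 X164.00 Y74.21
G01 X157.24 Y99.95
G01 X182.98 Y106.71
M5
G00 X42.07 Y39.30
M4 S753
G01 X41.43 Y30.30 F1170
G01 X56.87 Y28.53
G01 X82.16 Y30.95
G01 X111.07 Y34.50
G01 X137.40 Y36.15
G01 X154.92 Y32.84
M5
G00 X28.19 Y94.85
M4 S753
G01 X36.97 Y97.31 F1170
G01 X44.37 Y91.97
G01 X44.81 Y82.86
G01 X37.96 Y76.84
G01 X28.98 Y78.44
G01 X24.63 Y86.45
G01 X28.19 Y94.85
M5

Since the viewBox matches the mm dimensions, user units are millimetres directly. The only transform is the Y-flip y_m = 118.17 − y_svg.

Shape 1 is a regular polygon drawn with `<polygon>`. Its stroke #008000 means cut at S753, F1170. After flipping Y the toolpath is (182.98,106.71) → (189.74,80.97) → (164.00,74.21) → (157.24,99.95) → (182.98,106.71), returning to the start.

Shape 2 is a cubic bezier drawn with `<path>`. Its stroke #008000 means cut at S753, F1170. After flipping Y the toolpath is (42.07,39.30) → (41.43,30.30) → (56.87,28.53) → (82.16,30.95) → (111.07,34.50) → (137.40,36.15) → (154.92,32.84).

Shape 3 is a regular polygon drawn with `<path>`. Its stroke #008000 means cut at S753, F1170. After flipping Y the toolpath is (28.19,94.85) → (36.97,97.31) → (44.37,91.97) → (44.81,82.86) → (37.96,76.84) → (28.98,78.44) → (24.63,86.45) → (28.19,94.85), returning to the start.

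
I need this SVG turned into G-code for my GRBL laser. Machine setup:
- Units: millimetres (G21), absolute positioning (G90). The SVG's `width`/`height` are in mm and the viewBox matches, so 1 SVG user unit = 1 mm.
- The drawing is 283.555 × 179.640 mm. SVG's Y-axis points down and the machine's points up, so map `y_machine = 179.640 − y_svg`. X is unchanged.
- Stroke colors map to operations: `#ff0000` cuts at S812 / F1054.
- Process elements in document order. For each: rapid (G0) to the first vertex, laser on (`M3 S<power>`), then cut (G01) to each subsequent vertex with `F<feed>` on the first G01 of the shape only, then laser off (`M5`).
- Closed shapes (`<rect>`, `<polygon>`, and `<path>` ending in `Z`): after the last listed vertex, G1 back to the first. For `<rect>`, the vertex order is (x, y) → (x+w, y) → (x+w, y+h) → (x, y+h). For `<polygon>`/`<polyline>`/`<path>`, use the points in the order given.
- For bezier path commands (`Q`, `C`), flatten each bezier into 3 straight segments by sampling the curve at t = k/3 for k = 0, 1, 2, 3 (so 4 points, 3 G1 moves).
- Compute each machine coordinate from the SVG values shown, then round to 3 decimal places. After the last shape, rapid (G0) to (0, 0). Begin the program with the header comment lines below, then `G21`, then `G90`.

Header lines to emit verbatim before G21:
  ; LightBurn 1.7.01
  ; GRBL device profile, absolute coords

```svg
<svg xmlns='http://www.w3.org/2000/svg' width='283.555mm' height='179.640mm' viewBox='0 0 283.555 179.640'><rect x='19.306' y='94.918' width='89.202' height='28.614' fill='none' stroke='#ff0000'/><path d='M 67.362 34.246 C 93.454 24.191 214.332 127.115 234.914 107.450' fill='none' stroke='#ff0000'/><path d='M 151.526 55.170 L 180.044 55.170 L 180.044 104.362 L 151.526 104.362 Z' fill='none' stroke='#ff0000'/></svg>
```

; LightBurn 1.7.01
; GRBL device profile, absolute coords
G21
G90
G0 X19.306 Y84.722
M3 S812
G01 X108.508 Y84.722 F1054
G01 X108.508 Y56.108
G01 X19.306 Y56.108
G01 X19.306 Y84.722
M5
G0 X67.362 Y145.394
M3 S812
G01 X117.824 Y126.514 F1054
G01 X188.125 Y84.663
G01 X234.914 Y72.190
M5
G0 X151.526 Y124.470
M3 S812
G01 X180.044 Y124.470 F1054
G01 X180.044 Y75.278
G01 X151.526 Y75.278
G01 X151.526 Y124.470
M5
G0 X0.000 Y0.000

1 u = 1 mm; y_m = 179.640 − y.

[1] `<rect>` rectangle, #ff0000→cut S812 F1054: (19.306,84.722) → (108.508,84.722) → (108.508,56.108) → (19.306,56.108) → (19.306,84.722) (closed)

[2] `<path>` cubic bezier, #ff0000→cut S812 F1054: (67.362,145.394) → (117.824,126.514) → (188.125,84.663) → (234.914,72.190)

[3] `<path>` rectangle, #ff0000→cut S812 F1054: (151.526,124.470) → (180.044,124.470) → (180.044,75.278) → (151.526,75.278) → (151.526,124.470) (closed)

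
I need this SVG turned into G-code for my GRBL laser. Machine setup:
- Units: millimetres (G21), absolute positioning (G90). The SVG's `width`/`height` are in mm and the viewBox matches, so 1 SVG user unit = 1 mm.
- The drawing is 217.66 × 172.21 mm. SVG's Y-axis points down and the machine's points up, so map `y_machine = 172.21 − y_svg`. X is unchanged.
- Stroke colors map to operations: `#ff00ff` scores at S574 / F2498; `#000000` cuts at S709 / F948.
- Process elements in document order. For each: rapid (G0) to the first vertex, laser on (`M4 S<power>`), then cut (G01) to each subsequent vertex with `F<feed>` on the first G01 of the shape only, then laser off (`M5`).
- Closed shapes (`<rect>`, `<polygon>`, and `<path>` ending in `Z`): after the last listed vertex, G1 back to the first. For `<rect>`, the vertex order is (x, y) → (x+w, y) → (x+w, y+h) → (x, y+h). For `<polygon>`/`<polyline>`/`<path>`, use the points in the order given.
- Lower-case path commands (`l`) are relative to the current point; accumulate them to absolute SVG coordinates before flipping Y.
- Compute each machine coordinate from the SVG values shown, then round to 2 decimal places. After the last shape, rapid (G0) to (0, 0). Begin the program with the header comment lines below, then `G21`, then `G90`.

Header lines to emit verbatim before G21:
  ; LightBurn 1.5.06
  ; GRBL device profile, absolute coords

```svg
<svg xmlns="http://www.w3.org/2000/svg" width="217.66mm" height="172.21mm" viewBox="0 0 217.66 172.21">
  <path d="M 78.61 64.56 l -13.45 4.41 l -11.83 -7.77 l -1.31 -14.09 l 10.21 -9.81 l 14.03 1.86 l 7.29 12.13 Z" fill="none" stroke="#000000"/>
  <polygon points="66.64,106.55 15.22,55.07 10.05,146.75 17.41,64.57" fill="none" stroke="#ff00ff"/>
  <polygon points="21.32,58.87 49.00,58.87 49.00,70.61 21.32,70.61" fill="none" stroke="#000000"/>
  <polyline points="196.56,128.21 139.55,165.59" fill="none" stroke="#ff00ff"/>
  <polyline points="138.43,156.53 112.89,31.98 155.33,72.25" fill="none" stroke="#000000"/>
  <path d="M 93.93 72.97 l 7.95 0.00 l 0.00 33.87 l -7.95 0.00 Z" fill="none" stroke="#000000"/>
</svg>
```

1 u = 1 mm; y_m = 172.21 − y.

[1] `<path>` regular polygon, #000000→cut S709 F948: (78.61,107.65) → (65.16,103.24) → (53.33,111.01) → (52.02,125.10) → (62.23,134.91) → (76.26,133.05) → (83.55,120.92) → (78.61,107.65) (closed)

[2] `<polygon>` closed polygon, #ff00ff→score S574 F2498: (66.64,65.66) → (15.22,117.14) → (10.05,25.46) → (17.41,107.64) → (66.64,65.66) (closed)

[3] `<polygon>` rectangle, #000000→cut S709 F948: (21.32,113.34) → (49.00,113.34) → (49.00,101.60) → (21.32,101.60) → (21.32,113.34) (closed)

[4] `<polyline>` line segment, #ff00ff→score S574 F2498: (196.56,44.00) → (139.55,6.62)

[5] `<polyline>` open polyline, #000000→cut S709 F948: (138.43,15.68) → (112.89,140.23) → (155.33,99.96)

[6] `<path>` rectangle, #000000→cut S709 F948: (93.93,99.24) → (101.88,99.24) → (101.88,65.37) → (93.93,65.37) → (93.93,99.24) (closed)

; LightBurn 1.5.06
; GRBL device profile, absolute coords
G21
G90
G0 X78.61 Y107.65
M4 S709
G01 X65.16 Y103.24 F948
G01 X53.33 Y111.01
G01 X52.02 Y125.10
G01 X62.23 Y134.91
G01 X76.26 Y133.05
G01 X83.55 Y120.92
G01 X78.61 Y107.65
M5
G0 X66.64 Y65.66
M4 S574
G01 X15.22 Y117.14 F2498
G01 X10.05 Y25.46
G01 X17.41 Y107.64
G01 X66.64 Y65.66
M5
G0 X21.32 Y113.34
M4 S709
G01 X49.00 Y113.34 F948
G01 X49.00 Y101.60
G01 X21.32 Y101.60
G01 X21.32 Y113.34
M5
G0 X196.56 Y44.00
M4 S574
G01 X139.55 Y6.62 F2498
M5
G0 X138.43 Y15.68
M4 S709
G01 X112.89 Y140.23 F948
G01 X155.33 Y99.96
M5
G0 X93.93 Y99.24
M4 S709
G01 X101.88 Y99.24 F948
G01 X101.88 Y65.37
G01 X93.93 Y65.37
G01 X93.93 Y99.24
M5
G0 X0.00 Y0.00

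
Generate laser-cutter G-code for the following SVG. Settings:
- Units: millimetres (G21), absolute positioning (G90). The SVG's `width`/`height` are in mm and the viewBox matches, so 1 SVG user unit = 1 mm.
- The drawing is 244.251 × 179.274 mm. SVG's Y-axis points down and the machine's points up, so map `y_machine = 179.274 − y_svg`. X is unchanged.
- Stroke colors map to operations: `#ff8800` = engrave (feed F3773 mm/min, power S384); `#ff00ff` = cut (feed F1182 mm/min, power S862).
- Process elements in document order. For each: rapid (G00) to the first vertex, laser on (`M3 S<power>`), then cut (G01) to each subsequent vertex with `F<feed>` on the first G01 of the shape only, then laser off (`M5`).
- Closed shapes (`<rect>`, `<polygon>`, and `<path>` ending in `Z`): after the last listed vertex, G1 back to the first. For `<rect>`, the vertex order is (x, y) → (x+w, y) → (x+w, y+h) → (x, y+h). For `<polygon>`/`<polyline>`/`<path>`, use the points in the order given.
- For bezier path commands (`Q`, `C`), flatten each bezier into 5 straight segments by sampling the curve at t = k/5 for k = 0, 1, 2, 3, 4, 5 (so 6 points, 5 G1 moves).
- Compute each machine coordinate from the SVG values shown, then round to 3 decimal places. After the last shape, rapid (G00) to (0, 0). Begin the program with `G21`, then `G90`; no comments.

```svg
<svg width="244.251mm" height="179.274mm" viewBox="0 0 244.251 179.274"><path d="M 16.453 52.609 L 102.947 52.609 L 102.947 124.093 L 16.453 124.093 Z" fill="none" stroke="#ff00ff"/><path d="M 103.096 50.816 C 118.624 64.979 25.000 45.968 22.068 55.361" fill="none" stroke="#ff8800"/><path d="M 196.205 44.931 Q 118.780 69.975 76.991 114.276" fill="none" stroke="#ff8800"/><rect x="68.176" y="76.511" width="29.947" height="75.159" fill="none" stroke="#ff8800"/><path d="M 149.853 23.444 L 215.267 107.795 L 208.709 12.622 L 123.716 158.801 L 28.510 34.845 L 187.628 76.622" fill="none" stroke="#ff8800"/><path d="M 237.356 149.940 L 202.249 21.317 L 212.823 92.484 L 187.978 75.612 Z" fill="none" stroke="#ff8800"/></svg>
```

Since the viewBox matches the mm dimensions, user units are millimetres directly. The only transform is the Y-flip y_m = 179.274 − y_svg.

Shape 1 is a rectangle drawn with `<path>`. Its stroke #ff00ff means cut at S862, F1182. After flipping Y the toolpath is (16.453,126.665) → (102.947,126.665) → (102.947,55.181) → (16.453,55.181) → (16.453,126.665), returning to the start.

Shape 2 is a cubic bezier drawn with `<path>`. Its stroke #ff8800 means engrave at S384, F3773. After flipping Y the toolpath is (103.096,128.458) → (100.913,123.448) → (82.127,123.445) → (56.329,125.492) → (33.111,126.633) → (22.068,123.913).

Shape 3 is a quadratic bezier drawn with `<path>`. Its stroke #ff8800 means engrave at S384, F3773. After flipping Y the toolpath is (196.205,134.343) → (166.660,123.555) → (139.967,111.227) → (116.124,97.358) → (95.132,81.948) → (76.991,64.998).

Shape 4 is a rectangle drawn with `<rect>`. Its stroke #ff8800 means engrave at S384, F3773. After flipping Y the toolpath is (68.176,102.763) → (98.123,102.763) → (98.123,27.604) → (68.176,27.604) → (68.176,102.763), returning to the start.

Shape 5 is a open polyline drawn with `<path>`. Its stroke #ff8800 means engrave at S384, F3773. After flipping Y the toolpath is (149.853,155.830) → (215.267,71.479) → (208.709,166.652) → (123.716,20.473) → (28.510,144.429) → (187.628,102.652).

Shape 6 is a closed polygon drawn with `<path>`. Its stroke #ff8800 means engrave at S384, F3773. After flipping Y the toolpath is (237.356,29.334) → (202.249,157.957) → (212.823,86.790) → (187.978,103.662) → (237.356,29.334), returning to the start.

G21
G90
G00 X16.453 Y126.665
M3 S862
G01 X102.947 Y126.665 F1182
G01 X102.947 Y55.181
G01 X16.453 Y55.181
G01 X16.453 Y126.665
M5
G00 X103.096 Y128.458
M3 S384
G01 X100.913 Y123.448 F3773
G01 X82.127 Y123.445
G01 X56.329 Y125.492
G01 X33.111 Y126.633
G01 X22.068 Y123.913
M5
G00 X196.205 Y134.343
M3 S384
G01 X166.660 Y123.555 F3773
G01 X139.967 Y111.227
G01 X116.124 Y97.358
G01 X95.132 Y81.948
G01 X76.991 Y64.998
M5
G00 X68.176 Y102.763
M3 S384
G01 X98.123 Y102.763 F3773
G01 X98.123 Y27.604
G01 X68.176 Y27.604
G01 X68.176 Y102.763
M5
G00 X149.853 Y155.830
M3 S384
G01 X215.267 Y71.479 F3773
G01 X208.709 Y166.652
G01 X123.716 Y20.473
G01 X28.510 Y144.429
G01 X187.628 Y102.652
M5
G00 X237.356 Y29.334
M3 S384
G01 X202.249 Y157.957 F3773
G01 X212.823 Y86.790
G01 X187.978 Y103.662
G01 X237.356 Y29.334
M5
G00 X0.000 Y0.000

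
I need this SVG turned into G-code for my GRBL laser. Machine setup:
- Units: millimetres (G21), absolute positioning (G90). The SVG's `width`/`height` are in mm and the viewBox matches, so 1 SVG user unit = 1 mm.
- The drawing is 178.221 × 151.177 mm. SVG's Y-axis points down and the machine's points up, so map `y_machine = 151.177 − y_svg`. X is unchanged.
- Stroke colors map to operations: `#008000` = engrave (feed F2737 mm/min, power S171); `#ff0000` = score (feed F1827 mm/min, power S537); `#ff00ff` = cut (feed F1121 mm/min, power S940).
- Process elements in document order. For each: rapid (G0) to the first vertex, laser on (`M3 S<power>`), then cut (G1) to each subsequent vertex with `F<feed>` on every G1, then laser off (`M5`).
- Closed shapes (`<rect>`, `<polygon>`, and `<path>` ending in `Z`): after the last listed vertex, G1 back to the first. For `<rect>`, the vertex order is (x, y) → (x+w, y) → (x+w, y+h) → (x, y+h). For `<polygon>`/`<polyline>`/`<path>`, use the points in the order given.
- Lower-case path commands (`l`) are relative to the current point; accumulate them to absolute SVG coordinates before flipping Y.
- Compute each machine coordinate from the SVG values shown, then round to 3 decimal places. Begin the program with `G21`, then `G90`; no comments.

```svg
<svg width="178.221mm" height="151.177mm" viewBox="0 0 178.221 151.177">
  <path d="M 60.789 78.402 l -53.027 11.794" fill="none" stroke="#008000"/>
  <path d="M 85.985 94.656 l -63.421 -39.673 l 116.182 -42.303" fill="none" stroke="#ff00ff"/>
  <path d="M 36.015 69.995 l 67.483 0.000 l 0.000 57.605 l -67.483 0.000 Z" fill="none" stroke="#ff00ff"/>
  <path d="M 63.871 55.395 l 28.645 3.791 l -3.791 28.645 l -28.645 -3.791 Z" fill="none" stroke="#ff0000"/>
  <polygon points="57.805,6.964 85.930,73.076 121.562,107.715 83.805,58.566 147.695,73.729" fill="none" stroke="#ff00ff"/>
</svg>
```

G21
G90
G0 X60.789 Y72.775
M3 S171
G1 X7.762 Y60.981 F2737
M5
G0 X85.985 Y56.521
M3 S940
G1 X22.564 Y96.194 F1121
G1 X138.746 Y138.497 F1121
M5
G0 X36.015 Y81.182
M3 S940
G1 X103.498 Y81.182 F1121
G1 X103.498 Y23.577 F1121
G1 X36.015 Y23.577 F1121
G1 X36.015 Y81.182 F1121
M5
G0 X63.871 Y95.782
M3 S537
G1 X92.516 Y91.991 F1827
G1 X88.725 Y63.346 F1827
G1 X60.080 Y67.137 F1827
G1 X63.871 Y95.782 F1827
M5
G0 X57.805 Y144.213
M3 S940
G1 X85.930 Y78.101 F1121
G1 X121.562 Y43.462 F1121
G1 X83.805 Y92.611 F1121
G1 X147.695 Y77.448 F1121
G1 X57.805 Y144.213 F1121
M5

Since the viewBox matches the mm dimensions, user units are millimetres directly. The only transform is the Y-flip y_m = 151.177 − y_svg.

Shape 1 is a line segment drawn with `<path>`. Its stroke #008000 means engrave at S171, F2737. After flipping Y the toolpath is (60.789,72.775) → (7.762,60.981).

Shape 2 is a open polyline drawn with `<path>`. Its stroke #ff00ff means cut at S940, F1121. After flipping Y the toolpath is (85.985,56.521) → (22.564,96.194) → (138.746,138.497).

Shape 3 is a rectangle drawn with `<path>`. Its stroke #ff00ff means cut at S940, F1121. After flipping Y the toolpath is (36.015,81.182) → (103.498,81.182) → (103.498,23.577) → (36.015,23.577) → (36.015,81.182), returning to the start.

Shape 4 is a regular polygon drawn with `<path>`. Its stroke #ff0000 means score at S537, F1827. After flipping Y the toolpath is (63.871,95.782) → (92.516,91.991) → (88.725,63.346) → (60.080,67.137) → (63.871,95.782), returning to the start.

Shape 5 is a closed polygon drawn with `<polygon>`. Its stroke #ff00ff means cut at S940, F1121. After flipping Y the toolpath is (57.805,144.213) → (85.930,78.101) → (121.562,43.462) → (83.805,92.611) → (147.695,77.448) → (57.805,144.213), returning to the start.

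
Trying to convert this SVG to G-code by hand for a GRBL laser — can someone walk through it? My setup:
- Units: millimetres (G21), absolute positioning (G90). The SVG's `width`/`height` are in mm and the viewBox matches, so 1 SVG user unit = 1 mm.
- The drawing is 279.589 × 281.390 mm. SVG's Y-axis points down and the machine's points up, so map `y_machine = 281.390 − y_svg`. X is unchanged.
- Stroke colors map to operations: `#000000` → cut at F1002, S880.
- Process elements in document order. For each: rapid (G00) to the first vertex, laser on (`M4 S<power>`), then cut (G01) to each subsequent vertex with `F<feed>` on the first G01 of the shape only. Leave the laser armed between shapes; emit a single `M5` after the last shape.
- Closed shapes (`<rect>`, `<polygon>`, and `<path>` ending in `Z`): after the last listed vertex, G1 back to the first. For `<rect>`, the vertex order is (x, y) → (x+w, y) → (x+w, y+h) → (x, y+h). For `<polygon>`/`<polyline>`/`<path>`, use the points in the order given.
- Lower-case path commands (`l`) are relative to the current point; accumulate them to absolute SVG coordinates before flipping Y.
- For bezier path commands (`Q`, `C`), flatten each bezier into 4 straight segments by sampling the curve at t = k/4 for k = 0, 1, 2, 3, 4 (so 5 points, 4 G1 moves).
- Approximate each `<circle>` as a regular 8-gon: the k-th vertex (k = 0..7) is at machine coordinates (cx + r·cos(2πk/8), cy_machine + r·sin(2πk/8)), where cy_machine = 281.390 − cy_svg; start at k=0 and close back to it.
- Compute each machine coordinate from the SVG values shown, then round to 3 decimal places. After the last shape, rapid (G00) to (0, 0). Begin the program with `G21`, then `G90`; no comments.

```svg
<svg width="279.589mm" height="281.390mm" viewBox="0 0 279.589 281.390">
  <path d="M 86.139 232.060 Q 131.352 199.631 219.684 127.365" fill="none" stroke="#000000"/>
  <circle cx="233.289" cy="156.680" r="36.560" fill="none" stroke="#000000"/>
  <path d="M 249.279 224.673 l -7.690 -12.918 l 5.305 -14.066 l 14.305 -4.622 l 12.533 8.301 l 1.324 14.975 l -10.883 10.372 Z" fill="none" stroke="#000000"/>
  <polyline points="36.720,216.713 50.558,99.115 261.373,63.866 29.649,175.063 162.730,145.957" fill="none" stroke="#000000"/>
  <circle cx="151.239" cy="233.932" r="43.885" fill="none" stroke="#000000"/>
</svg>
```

G21
G90
G00 X86.139 Y49.330
M4 S880
G01 X111.440 Y68.034 F1002
G01 X142.132 Y91.718
G01 X178.213 Y120.382
G01 X219.684 Y154.025
G00 X269.849 Y124.710
M4 S880
G01 X259.141 Y150.562 F1002
G01 X233.289 Y161.270
G01 X207.437 Y150.562
G01 X196.729 Y124.710
G01 X207.437 Y98.858
G01 X233.289 Y88.150
G01 X259.141 Y98.858
G01 X269.849 Y124.710
G00 X249.279 Y56.717
M4 S880
G01 X241.589 Y69.635 F1002
G01 X246.894 Y83.701
G01 X261.199 Y88.323
G01 X273.732 Y80.022
G01 X275.056 Y65.047
G01 X264.173 Y54.675
G01 X249.279 Y56.717
G00 X36.720 Y64.677
M4 S880
G01 X50.558 Y182.275 F1002
G01 X261.373 Y217.524
G01 X29.649 Y106.327
G01 X162.730 Y135.433
G00 X195.124 Y47.458
M4 S880
G01 X182.270 Y78.489 F1002
G01 X151.239 Y91.343
G01 X120.208 Y78.489
G01 X107.354 Y47.458
G01 X120.208 Y16.427
G01 X151.239 Y3.573
G01 X182.270 Y16.427
G01 X195.124 Y47.458
M5
G00 X0.000 Y0.000

1 u = 1 mm; y_m = 281.390 − y.

[1] `<path>` quadratic bezier, #000000→cut S880 F1002: (86.139,49.330) → (111.440,68.034) → (142.132,91.718) → (178.213,120.382) → (219.684,154.025)

[2] `<circle>` circle, #000000→cut S880 F1002: (269.849,124.710) → (259.141,150.562) → (233.289,161.270) → (207.437,150.562) → (196.729,124.710) → (207.437,98.858) → (233.289,88.150) → (259.141,98.858) → (269.849,124.710) (closed)

[3] `<path>` regular polygon, #000000→cut S880 F1002: (249.279,56.717) → (241.589,69.635) → (246.894,83.701) → (261.199,88.323) → (273.732,80.022) → (275.056,65.047) → (264.173,54.675) → (249.279,56.717) (closed)

[4] `<polyline>` open polyline, #000000→cut S880 F1002: (36.720,64.677) → (50.558,182.275) → (261.373,217.524) → (29.649,106.327) → (162.730,135.433)

[5] `<circle>` circle, #000000→cut S880 F1002: (195.124,47.458) → (182.270,78.489) → (151.239,91.343) → (120.208,78.489) → (107.354,47.458) → (120.208,16.427) → (151.239,3.573) → (182.270,16.427) → (195.124,47.458) (closed)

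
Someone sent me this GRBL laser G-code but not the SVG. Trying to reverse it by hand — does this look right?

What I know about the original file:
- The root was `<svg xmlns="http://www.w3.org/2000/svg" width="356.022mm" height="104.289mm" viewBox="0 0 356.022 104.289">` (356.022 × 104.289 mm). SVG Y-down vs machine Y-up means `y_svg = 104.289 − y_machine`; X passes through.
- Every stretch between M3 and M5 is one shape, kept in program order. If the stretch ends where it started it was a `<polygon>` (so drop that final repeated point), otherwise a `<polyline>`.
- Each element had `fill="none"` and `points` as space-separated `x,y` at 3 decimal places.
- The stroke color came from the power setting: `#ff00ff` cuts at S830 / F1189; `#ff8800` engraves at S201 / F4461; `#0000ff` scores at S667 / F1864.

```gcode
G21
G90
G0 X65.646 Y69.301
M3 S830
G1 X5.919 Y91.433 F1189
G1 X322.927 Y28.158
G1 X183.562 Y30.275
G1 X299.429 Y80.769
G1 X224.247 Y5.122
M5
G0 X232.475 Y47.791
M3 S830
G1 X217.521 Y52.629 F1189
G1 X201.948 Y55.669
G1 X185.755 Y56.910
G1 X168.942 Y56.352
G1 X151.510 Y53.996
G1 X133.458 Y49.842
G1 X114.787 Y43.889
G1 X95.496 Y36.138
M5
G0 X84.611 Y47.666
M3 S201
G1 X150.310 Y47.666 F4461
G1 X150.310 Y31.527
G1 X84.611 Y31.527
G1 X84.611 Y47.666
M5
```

y_svg = 104.289 − y_m.

[1] S830→`#ff00ff` (cut); open run; points: 65.646,34.988 5.919,12.856 322.927,76.131 183.562,74.014 299.429,23.520 224.247,99.167

[2] S830→`#ff00ff` (cut); open run; points: 232.475,56.498 217.521,51.660 201.948,48.620 185.755,47.379 168.942,47.937 151.510,50.293 133.458,54.447 114.787,60.400 95.496,68.151

[3] S201→`#ff8800` (engrave); closed run; points: 84.611,56.623 150.310,56.623 150.310,72.762 84.611,72.762

<svg xmlns="http://www.w3.org/2000/svg" width="356.022mm" height="104.289mm" viewBox="0 0 356.022 104.289">
  <polyline points="65.646,34.988 5.919,12.856 322.927,76.131 183.562,74.014 299.429,23.520 224.247,99.167" fill="none" stroke="#ff00ff"/>
  <polyline points="232.475,56.498 217.521,51.660 201.948,48.620 185.755,47.379 168.942,47.937 151.510,50.293 133.458,54.447 114.787,60.400 95.496,68.151" fill="none" stroke="#ff00ff"/>
  <polygon points="84.611,56.623 150.310,56.623 150.310,72.762 84.611,72.762" fill="none" stroke="#ff8800"/>
</svg>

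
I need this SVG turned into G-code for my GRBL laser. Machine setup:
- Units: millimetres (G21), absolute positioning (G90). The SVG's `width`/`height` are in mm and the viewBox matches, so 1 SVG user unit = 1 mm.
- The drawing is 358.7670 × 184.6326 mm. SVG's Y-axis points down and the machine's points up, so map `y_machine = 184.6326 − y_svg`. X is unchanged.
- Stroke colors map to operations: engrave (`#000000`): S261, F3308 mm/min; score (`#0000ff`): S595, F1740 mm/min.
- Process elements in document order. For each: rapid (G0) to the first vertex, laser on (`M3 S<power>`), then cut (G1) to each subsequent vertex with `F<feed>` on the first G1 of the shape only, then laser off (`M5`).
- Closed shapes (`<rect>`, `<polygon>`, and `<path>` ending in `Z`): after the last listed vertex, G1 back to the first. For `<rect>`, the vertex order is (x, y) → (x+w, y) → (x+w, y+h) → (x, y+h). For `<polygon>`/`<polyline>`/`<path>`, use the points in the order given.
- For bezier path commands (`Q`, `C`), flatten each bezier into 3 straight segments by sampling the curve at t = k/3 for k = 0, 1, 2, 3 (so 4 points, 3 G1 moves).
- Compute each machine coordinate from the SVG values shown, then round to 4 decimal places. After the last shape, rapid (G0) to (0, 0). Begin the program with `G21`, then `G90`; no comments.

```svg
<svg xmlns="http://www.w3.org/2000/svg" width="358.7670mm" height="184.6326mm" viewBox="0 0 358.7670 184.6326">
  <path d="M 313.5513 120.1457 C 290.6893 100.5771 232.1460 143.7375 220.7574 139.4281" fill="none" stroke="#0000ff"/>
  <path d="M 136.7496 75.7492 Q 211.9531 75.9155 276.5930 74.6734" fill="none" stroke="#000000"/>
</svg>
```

G21
G90
G0 X313.5513 Y64.4869
M3 S595
G1 X281.8635 Y67.2273 F1740
G1 X244.7962 Y52.6369
G1 X220.7574 Y45.2045
M5
G0 X136.7496 Y108.8834
M3 S261
G1 X185.7115 Y108.9290 F3308
G1 X232.3260 Y109.2876
G1 X276.5930 Y109.9592
M5
G0 X0.0000 Y0.0000

1 u = 1 mm; y_m = 184.6326 − y.

[1] `<path>` cubic bezier, #0000ff→score S595 F1740: (313.5513,64.4869) → (281.8635,67.2273) → (244.7962,52.6369) → (220.7574,45.2045)

[2] `<path>` quadratic bezier, #000000→engrave S261 F3308: (136.7496,108.8834) → (185.7115,108.9290) → (232.3260,109.2876) → (276.5930,109.9592)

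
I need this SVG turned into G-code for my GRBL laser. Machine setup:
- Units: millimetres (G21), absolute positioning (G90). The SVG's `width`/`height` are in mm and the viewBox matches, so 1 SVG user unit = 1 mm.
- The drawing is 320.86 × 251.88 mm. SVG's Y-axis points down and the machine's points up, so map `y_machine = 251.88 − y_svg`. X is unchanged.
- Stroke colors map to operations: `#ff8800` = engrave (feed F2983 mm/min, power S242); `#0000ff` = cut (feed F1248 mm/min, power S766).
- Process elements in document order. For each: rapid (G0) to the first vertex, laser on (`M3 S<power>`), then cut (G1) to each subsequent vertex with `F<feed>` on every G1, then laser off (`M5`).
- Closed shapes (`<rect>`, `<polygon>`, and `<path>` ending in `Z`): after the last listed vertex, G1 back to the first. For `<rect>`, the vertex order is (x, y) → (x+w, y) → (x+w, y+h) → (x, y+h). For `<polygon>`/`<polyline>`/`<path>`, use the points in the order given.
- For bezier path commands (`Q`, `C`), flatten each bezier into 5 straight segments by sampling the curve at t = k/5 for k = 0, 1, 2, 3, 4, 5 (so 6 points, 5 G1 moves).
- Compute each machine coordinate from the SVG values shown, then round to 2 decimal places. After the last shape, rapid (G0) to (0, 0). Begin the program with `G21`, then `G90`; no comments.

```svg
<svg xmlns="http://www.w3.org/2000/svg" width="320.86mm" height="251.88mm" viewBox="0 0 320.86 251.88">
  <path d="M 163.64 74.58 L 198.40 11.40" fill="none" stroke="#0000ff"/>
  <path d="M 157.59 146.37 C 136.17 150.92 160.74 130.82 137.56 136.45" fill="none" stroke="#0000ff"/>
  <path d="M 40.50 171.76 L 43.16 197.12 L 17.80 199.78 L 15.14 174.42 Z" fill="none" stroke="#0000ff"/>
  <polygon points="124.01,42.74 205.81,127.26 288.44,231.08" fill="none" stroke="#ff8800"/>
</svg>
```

viewBox `0 0 320.86 251.88` with mm width/height → 1 unit = 1 mm. Flip: y_m = 251.88 − y_svg.

**Shape 1** — `<path>` line segment, stroke `#0000ff` → cut (S766, F1248). Machine vertices: (163.64,177.30) → (198.40,240.48). Open path.

**Shape 2** — `<path>` cubic bezier, stroke `#0000ff` → cut (S766, F1248). Control points (SVG): P0=(157.59,146.37), P1=(136.17,150.92), P2=(160.74,130.82), P3=(137.56,136.45); sampled at t=k/5. Machine vertices: (157.59,105.51) → (149.51,105.33) → (147.96,108.66) → (148.46,113.06) → (146.49,116.12) → (137.56,115.43). Open path.

**Shape 3** — `<path>` regular polygon, stroke `#0000ff` → cut (S766, F1248). Machine vertices: (40.50,80.12) → (43.16,54.76) → (17.80,52.10) → (15.14,77.46) → (40.50,80.12). Closed: final G1 returns to the first vertex.

**Shape 4** — `<polygon>` closed polygon, stroke `#ff8800` → engrave (S242, F2983). Machine vertices: (124.01,209.14) → (205.81,124.62) → (288.44,20.80) → (124.01,209.14). Closed: final G1 returns to the first vertex.

G21
G90
G0 X163.64 Y177.30
M3 S766
G1 X198.40 Y240.48 F1248
M5
G0 X157.59 Y105.51
M3 S766
G1 X149.51 Y105.33 F1248
G1 X147.96 Y108.66 F1248
G1 X148.46 Y113.06 F1248
G1 X146.49 Y116.12 F1248
G1 X137.56 Y115.43 F1248
M5
G0 X40.50 Y80.12
M3 S766
G1 X43.16 Y54.76 F1248
G1 X17.80 Y52.10 F1248
G1 X15.14 Y77.46 F1248
G1 X40.50 Y80.12 F1248
M5
G0 X124.01 Y209.14
M3 S242
G1 X205.81 Y124.62 F2983
G1 X288.44 Y20.80 F2983
G1 X124.01 Y209.14 F2983
M5
G0 X0.00 Y0.00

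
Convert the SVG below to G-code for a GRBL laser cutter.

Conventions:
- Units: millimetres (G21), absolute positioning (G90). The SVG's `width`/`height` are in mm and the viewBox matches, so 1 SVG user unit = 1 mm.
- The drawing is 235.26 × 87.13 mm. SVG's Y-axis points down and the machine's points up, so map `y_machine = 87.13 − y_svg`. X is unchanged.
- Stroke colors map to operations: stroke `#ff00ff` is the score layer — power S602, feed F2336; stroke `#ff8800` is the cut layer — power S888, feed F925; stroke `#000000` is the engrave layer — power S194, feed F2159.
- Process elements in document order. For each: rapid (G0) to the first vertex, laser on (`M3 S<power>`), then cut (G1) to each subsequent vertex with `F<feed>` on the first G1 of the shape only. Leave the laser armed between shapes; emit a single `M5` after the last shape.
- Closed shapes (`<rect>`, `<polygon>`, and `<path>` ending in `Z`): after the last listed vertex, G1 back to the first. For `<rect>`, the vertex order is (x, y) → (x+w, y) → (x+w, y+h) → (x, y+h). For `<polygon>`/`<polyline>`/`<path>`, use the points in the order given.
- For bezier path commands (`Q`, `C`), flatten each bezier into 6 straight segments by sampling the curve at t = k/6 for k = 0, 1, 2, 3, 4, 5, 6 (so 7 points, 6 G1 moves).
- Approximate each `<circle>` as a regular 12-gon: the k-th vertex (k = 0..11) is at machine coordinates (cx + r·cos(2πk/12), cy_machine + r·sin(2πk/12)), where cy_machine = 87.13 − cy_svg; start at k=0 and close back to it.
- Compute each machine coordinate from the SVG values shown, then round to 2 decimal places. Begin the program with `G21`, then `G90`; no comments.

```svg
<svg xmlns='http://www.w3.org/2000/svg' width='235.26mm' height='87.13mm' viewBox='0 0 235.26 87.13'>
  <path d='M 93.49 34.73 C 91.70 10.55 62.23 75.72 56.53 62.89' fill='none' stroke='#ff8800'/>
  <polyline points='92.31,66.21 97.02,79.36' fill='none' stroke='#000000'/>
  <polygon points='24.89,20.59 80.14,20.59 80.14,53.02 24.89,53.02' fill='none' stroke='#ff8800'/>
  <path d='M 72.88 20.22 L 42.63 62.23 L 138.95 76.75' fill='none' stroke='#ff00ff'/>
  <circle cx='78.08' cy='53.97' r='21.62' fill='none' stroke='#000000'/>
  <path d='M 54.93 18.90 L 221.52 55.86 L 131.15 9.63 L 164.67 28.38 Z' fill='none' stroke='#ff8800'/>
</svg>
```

1 u = 1 mm; y_m = 87.13 − y.

[1] `<path>` cubic bezier, #ff8800→cut S888 F925: (93.49,52.40) → (90.53,57.82) → (84.38,52.99) → (76.48,42.58) → (68.25,31.21) → (61.12,23.55) → (56.53,24.24)

[2] `<polyline>` line segment, #000000→engrave S194 F2159: (92.31,20.92) → (97.02,7.77)

[3] `<polygon>` rectangle, #ff8800→cut S888 F925: (24.89,66.54) → (80.14,66.54) → (80.14,34.11) → (24.89,34.11) → (24.89,66.54) (closed)

[4] `<path>` open polyline, #ff00ff→score S602 F2336: (72.88,66.91) → (42.63,24.90) → (138.95,10.38)

[5] `<circle>` circle, #000000→engrave S194 F2159: (99.70,33.16) → (96.80,43.97) → (88.89,51.88) → (78.08,54.78) → (67.27,51.88) → (59.36,43.97) → (56.46,33.16) → (59.36,22.35) → (67.27,14.44) → (78.08,11.54) → (88.89,14.44) → (96.80,22.35) → (99.70,33.16) (closed)

[6] `<path>` closed polygon, #ff8800→cut S888 F925: (54.93,68.23) → (221.52,31.27) → (131.15,77.50) → (164.67,58.75) → (54.93,68.23) (closed)

G21
G90
G0 X93.49 Y52.40
M3 S888
G1 X90.53 Y57.82 F925
G1 X84.38 Y52.99
G1 X76.48 Y42.58
G1 X68.25 Y31.21
G1 X61.12 Y23.55
G1 X56.53 Y24.24
G0 X92.31 Y20.92
M3 S194
G1 X97.02 Y7.77 F2159
G0 X24.89 Y66.54
M3 S888
G1 X80.14 Y66.54 F925
G1 X80.14 Y34.11
G1 X24.89 Y34.11
G1 X24.89 Y66.54
G0 X72.88 Y66.91
M3 S602
G1 X42.63 Y24.90 F2336
G1 X138.95 Y10.38
G0 X99.70 Y33.16
M3 S194
G1 X96.80 Y43.97 F2159
G1 X88.89 Y51.88
G1 X78.08 Y54.78
G1 X67.27 Y51.88
G1 X59.36 Y43.97
G1 X56.46 Y33.16
G1 X59.36 Y22.35
G1 X67.27 Y14.44
G1 X78.08 Y11.54
G1 X88.89 Y14.44
G1 X96.80 Y22.35
G1 X99.70 Y33.16
G0 X54.93 Y68.23
M3 S888
G1 X221.52 Y31.27 F925
G1 X131.15 Y77.50
G1 X164.67 Y58.75
G1 X54.93 Y68.23
M5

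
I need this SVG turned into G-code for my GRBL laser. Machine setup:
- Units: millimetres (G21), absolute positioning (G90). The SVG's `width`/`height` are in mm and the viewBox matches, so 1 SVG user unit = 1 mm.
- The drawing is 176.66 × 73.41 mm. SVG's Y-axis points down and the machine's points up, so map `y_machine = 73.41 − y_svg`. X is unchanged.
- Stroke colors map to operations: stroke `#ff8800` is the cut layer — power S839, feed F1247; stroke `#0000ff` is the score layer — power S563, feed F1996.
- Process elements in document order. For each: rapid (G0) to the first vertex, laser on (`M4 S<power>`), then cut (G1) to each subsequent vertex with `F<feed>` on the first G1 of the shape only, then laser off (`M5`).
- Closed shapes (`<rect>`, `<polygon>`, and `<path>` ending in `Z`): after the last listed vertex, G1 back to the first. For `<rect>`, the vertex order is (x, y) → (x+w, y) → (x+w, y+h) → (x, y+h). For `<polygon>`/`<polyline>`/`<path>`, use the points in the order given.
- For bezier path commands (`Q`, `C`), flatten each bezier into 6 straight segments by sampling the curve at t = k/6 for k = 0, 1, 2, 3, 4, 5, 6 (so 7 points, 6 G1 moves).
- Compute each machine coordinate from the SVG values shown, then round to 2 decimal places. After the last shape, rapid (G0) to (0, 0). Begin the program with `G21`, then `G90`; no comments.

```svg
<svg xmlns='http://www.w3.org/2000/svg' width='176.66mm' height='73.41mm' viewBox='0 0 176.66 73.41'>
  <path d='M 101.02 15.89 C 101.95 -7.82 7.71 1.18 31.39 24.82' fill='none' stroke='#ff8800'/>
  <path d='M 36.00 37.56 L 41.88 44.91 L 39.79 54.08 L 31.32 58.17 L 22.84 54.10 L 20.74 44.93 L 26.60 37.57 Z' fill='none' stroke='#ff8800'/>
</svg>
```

1 u = 1 mm; y_m = 73.41 − y.

[1] `<path>` cubic bezier, #ff8800→cut S839 F1247: (101.02,57.52) → (94.54,66.73) → (78.12,71.00) → (57.67,70.81) → (39.12,66.68) → (28.39,59.11) → (31.39,48.59)

[2] `<path>` regular polygon, #ff8800→cut S839 F1247: (36.00,35.85) → (41.88,28.50) → (39.79,19.33) → (31.32,15.24) → (22.84,19.31) → (20.74,28.48) → (26.60,35.84) → (36.00,35.85) (closed)

G21
G90
G0 X101.02 Y57.52
M4 S839
G1 X94.54 Y66.73 F1247
G1 X78.12 Y71.00
G1 X57.67 Y70.81
G1 X39.12 Y66.68
G1 X28.39 Y59.11
G1 X31.39 Y48.59
M5
G0 X36.00 Y35.85
M4 S839
G1 X41.88 Y28.50 F1247
G1 X39.79 Y19.33
G1 X31.32 Y15.24
G1 X22.84 Y19.31
G1 X20.74 Y28.48
G1 X26.60 Y35.84
G1 X36.00 Y35.85
M5
G0 X0.00 Y0.00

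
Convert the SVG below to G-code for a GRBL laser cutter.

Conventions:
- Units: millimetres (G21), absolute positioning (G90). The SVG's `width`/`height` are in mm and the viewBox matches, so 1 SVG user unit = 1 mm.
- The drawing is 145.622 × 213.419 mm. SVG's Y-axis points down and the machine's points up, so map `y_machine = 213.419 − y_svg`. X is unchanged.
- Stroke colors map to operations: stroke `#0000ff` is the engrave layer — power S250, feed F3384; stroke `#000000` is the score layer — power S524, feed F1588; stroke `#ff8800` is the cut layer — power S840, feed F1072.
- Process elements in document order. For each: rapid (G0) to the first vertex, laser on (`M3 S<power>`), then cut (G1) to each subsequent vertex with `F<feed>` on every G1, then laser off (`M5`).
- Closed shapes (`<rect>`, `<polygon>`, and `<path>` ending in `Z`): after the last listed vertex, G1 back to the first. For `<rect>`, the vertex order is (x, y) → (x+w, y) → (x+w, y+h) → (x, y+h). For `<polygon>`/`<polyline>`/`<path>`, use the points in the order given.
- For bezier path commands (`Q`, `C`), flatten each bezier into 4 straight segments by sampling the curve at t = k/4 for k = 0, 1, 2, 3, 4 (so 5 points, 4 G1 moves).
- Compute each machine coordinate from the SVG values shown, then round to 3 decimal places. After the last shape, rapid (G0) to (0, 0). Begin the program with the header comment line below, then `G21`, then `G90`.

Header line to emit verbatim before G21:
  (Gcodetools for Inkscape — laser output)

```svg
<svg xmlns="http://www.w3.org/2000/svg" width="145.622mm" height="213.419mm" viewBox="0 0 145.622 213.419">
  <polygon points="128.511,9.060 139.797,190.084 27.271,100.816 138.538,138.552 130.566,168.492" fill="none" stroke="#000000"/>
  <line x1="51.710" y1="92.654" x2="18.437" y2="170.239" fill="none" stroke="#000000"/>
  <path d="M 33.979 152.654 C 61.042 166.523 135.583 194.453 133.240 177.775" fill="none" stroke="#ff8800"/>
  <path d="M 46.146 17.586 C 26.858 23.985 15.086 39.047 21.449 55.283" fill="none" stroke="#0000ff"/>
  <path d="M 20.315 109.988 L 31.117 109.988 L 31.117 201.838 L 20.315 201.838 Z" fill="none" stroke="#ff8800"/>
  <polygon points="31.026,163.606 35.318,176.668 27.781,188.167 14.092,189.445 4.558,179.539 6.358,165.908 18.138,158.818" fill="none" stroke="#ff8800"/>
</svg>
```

1 u = 1 mm; y_m = 213.419 − y.

[1] `<polygon>` closed polygon, #000000→score S524 F1588: (128.511,204.359) → (139.797,23.335) → (27.271,112.603) → (138.538,74.867) → (130.566,44.927) → (128.511,204.359) (closed)

[2] `<line>` line segment, #000000→score S524 F1588: (51.710,120.765) → (18.437,43.180)

[3] `<path>` cubic bezier, #ff8800→cut S840 F1072: (33.979,60.765) → (61.235,48.644) → (94.637,36.749) → (122.525,30.583) → (133.240,35.644)

[4] `<path>` cubic bezier, #0000ff→engrave S250 F3384: (46.146,195.833) → (33.255,189.526) → (24.178,180.673) → (19.911,169.976) → (21.449,158.136)

[5] `<path>` rectangle, #ff8800→cut S840 F1072: (20.315,103.431) → (31.117,103.431) → (31.117,11.581) → (20.315,11.581) → (20.315,103.431) (closed)

[6] `<polygon>` regular polygon, #ff8800→cut S840 F1072: (31.026,49.813) → (35.318,36.751) → (27.781,25.252) → (14.092,23.974) → (4.558,33.880) → (6.358,47.511) → (18.138,54.601) → (31.026,49.813) (closed)

(Gcodetools for Inkscape — laser output)
G21
G90
G0 X128.511 Y204.359
M3 S524
G1 X139.797 Y23.335 F1588
G1 X27.271 Y112.603 F1588
G1 X138.538 Y74.867 F1588
G1 X130.566 Y44.927 F1588
G1 X128.511 Y204.359 F1588
M5
G0 X51.710 Y120.765
M3 S524
G1 X18.437 Y43.180 F1588
M5
G0 X33.979 Y60.765
M3 S840
G1 X61.235 Y48.644 F1072
G1 X94.637 Y36.749 F1072
G1 X122.525 Y30.583 F1072
G1 X133.240 Y35.644 F1072
M5
G0 X46.146 Y195.833
M3 S250
G1 X33.255 Y189.526 F3384
G1 X24.178 Y180.673 F3384
G1 X19.911 Y169.976 F3384
G1 X21.449 Y158.136 F3384
M5
G0 X20.315 Y103.431
M3 S840
G1 X31.117 Y103.431 F1072
G1 X31.117 Y11.581 F1072
G1 X20.315 Y11.581 F1072
G1 X20.315 Y103.431 F1072
M5
G0 X31.026 Y49.813
M3 S840
G1 X35.318 Y36.751 F1072
G1 X27.781 Y25.252 F1072
G1 X14.092 Y23.974 F1072
G1 X4.558 Y33.880 F1072
G1 X6.358 Y47.511 F1072
G1 X18.138 Y54.601 F1072
G1 X31.026 Y49.813 F1072
M5
G0 X0.000 Y0.000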